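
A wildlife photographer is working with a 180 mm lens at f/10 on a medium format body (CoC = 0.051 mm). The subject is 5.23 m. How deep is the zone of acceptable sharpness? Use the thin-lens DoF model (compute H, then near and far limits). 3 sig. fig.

Hyperfocal distance H = f²/(N·c) + f = 180²/(10 × 0.051) + 180 = 32400/0.51 + 180 ≈ 63709.4 mm ≈ 63.71 m.
Near limit Dn = s·(H − f)/(H + s − 2f) = 5230 × (63709.4 − 180) / (63709.4 + 5230 − 2 × 180) = 5230 × 63529.4 / 68579.4 ≈ 4844.88 mm.
Far limit Df = s·(H − f)/(H − s) = 5230 × (63709.4 − 180) / (63709.4 − 5230) = 5230 × 63529.4 / 58479.4 ≈ 5681.64 mm.
Depth of field = Df − Dn = 5681.64 − 4844.88 ≈ 836.76 mm ≈ 0.837 m.

0.837 m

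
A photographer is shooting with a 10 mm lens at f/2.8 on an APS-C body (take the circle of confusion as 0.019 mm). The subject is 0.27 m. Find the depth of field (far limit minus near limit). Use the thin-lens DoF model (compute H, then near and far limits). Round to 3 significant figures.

Hyperfocal distance H = f²/(N·c) + f = 10²/(2.8 × 0.019) + 10 = 100/0.0532 + 10 ≈ 1889.7 mm ≈ 1.890 m.
Near limit Dn = s·(H − f)/(H + s − 2f) = 270 × (1889.7 − 10) / (1889.7 + 270 − 2 × 10) = 270 × 1879.7 / 2139.7 ≈ 237.192 mm.
Far limit Df = s·(H − f)/(H − s) = 270 × (1889.7 − 10) / (1889.7 − 270) = 270 × 1879.7 / 1619.7 ≈ 313.341 mm.
Depth of field = Df − Dn = 313.341 − 237.192 ≈ 76.149 mm.

76.1 mm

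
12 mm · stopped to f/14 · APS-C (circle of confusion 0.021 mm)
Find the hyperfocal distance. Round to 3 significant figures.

0.502 m

Hyperfocal distance H = f²/(N·c) + f = 12²/(14 × 0.021) + 12 = 144/0.294 + 12 ≈ 501.8 mm ≈ 0.502 m.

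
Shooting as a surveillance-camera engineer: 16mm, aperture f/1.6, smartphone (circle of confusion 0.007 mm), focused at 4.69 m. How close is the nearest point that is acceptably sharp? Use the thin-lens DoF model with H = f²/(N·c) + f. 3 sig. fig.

Hyperfocal distance H = f²/(N·c) + f = 16²/(1.6 × 0.007) + 16 = 256/0.0112 + 16 ≈ 22873.1 mm ≈ 22.87 m.
Near limit Dn = s·(H − f)/(H + s − 2f) = 4690 × (22873.1 − 16) / (22873.1 + 4690 − 2 × 16) = 4690 × 22857.1 / 27531.1 ≈ 3893.8 mm ≈ 3.89 m.

3.89 m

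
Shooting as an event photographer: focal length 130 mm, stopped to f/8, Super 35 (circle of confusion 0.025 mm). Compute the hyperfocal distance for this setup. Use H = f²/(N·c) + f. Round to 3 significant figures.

Hyperfocal distance H = f²/(N·c) + f = 130²/(8 × 0.025) + 130 = 16900/0.2 + 130 ≈ 84630.0 mm ≈ 84.6 m.

84.6 m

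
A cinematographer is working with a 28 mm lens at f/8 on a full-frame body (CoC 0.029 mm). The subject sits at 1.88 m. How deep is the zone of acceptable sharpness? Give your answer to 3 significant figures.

2.95 m

Hyperfocal distance H = f²/(N·c) + f = 28²/(8 × 0.029) + 28 = 784/0.232 + 28 ≈ 3407.3 mm ≈ 3.407 m.
Near limit Dn = s·(H − f)/(H + s − 2f) = 1880 × (3407.3 − 28) / (3407.3 + 1880 − 2 × 28) = 1880 × 3379.3 / 5231.3 ≈ 1214.4 mm.
Far limit Df = s·(H − f)/(H − s) = 1880 × (3407.3 − 28) / (3407.3 − 1880) = 1880 × 3379.3 / 1527.3 ≈ 4159.7 mm.
Depth of field = Df − Dn = 4159.7 − 1214.4 ≈ 2945.3 mm ≈ 2.95 m.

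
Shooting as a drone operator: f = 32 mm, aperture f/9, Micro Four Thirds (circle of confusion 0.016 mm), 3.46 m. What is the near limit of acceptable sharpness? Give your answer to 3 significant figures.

Hyperfocal distance H = f²/(N·c) + f = 32²/(9 × 0.016) + 32 = 1024/0.144 + 32 ≈ 7143.1 mm ≈ 7.143 m.
Near limit Dn = s·(H − f)/(H + s − 2f) = 3460 × (7143.1 − 32) / (7143.1 + 3460 − 2 × 32) = 3460 × 7111.1 / 10539.1 ≈ 2334.6 mm ≈ 2.33 m.

2.33 m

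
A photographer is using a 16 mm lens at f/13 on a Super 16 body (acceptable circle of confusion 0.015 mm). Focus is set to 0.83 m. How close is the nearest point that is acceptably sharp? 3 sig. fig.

Hyperfocal distance H = f²/(N·c) + f = 16²/(13 × 0.015) + 16 = 256/0.195 + 16 ≈ 1328.8 mm ≈ 1.329 m.
Near limit Dn = s·(H − f)/(H + s − 2f) = 830 × (1328.8 − 16) / (1328.8 + 830 − 2 × 16) = 830 × 1312.8 / 2126.8 ≈ 512.33 mm ≈ 0.512 m.

0.512 m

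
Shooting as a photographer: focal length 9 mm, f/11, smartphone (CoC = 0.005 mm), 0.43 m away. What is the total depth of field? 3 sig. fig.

268 mm

Hyperfocal distance H = f²/(N·c) + f = 9²/(11 × 0.005) + 9 = 81/0.055 + 9 ≈ 1481.7 mm ≈ 1.482 m.
Near limit Dn = s·(H − f)/(H + s − 2f) = 430 × (1481.7 − 9) / (1481.7 + 430 − 2 × 9) = 430 × 1472.7 / 1893.7 ≈ 334.41 mm.
Far limit Df = s·(H − f)/(H − s) = 430 × (1481.7 − 9) / (1481.7 − 430) = 430 × 1472.7 / 1051.7 ≈ 602.13 mm.
Depth of field = Df − Dn = 602.13 − 334.41 ≈ 267.72 mm.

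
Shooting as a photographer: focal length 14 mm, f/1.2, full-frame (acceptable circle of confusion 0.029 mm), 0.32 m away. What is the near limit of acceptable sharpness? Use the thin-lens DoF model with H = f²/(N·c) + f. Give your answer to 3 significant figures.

304 mm

Hyperfocal distance H = f²/(N·c) + f = 14²/(1.2 × 0.029) + 14 = 196/0.0348 + 14 ≈ 5646.2 mm ≈ 5.646 m.
Near limit Dn = s·(H − f)/(H + s − 2f) = 320 × (5646.2 − 14) / (5646.2 + 320 − 2 × 14) = 320 × 5632.2 / 5938.2 ≈ 303.51 mm.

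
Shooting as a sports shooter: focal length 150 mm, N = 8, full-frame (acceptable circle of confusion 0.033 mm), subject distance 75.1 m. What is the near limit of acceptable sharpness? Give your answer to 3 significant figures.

40.0 m

Hyperfocal distance H = f²/(N·c) + f = 150²/(8 × 0.033) + 150 = 22500/0.264 + 150 ≈ 85377.3 mm ≈ 85.38 m.
Near limit Dn = s·(H − f)/(H + s − 2f) = 75100 × (85377.3 − 150) / (85377.3 + 75100 − 2 × 150) = 75100 × 85227.3 / 160177.3 ≈ 39959 mm ≈ 40.0 m.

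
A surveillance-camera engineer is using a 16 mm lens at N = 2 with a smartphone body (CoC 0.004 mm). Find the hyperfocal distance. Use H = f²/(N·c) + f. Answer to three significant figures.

Hyperfocal distance H = f²/(N·c) + f = 16²/(2 × 0.004) + 16 = 256/0.008 + 16 ≈ 32016.0 mm ≈ 32.0 m.

32.0 m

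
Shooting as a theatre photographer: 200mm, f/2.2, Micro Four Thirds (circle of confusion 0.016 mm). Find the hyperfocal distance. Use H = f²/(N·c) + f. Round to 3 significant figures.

Hyperfocal distance H = f²/(N·c) + f = 200²/(2.2 × 0.016) + 200 = 40000/0.0352 + 200 ≈ 1136563.6 mm ≈ 1140 m.

1140 m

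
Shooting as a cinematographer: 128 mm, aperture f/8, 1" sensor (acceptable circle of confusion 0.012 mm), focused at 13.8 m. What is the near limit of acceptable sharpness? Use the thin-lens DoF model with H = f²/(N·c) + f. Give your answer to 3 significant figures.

12.8 m

Hyperfocal distance H = f²/(N·c) + f = 128²/(8 × 0.012) + 128 = 16384/0.096 + 128 ≈ 170794.7 mm ≈ 170.8 m.
Near limit Dn = s·(H − f)/(H + s − 2f) = 13800 × (170794.7 − 128) / (170794.7 + 13800 − 2 × 128) = 13800 × 170666.7 / 184338.7 ≈ 12776 mm ≈ 12.8 m.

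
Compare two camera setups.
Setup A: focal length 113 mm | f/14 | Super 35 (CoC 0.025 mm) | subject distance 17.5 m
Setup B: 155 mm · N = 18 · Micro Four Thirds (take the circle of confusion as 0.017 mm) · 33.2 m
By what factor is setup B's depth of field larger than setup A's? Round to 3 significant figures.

Setup A: H = 113²/(14×0.025) + 113 ≈ 36595.9 mm; DoF = Df − Dn = 33434 − 11852 ≈ 21582 mm.
Setup B: H = 155²/(18×0.017) + 155 ≈ 78668.1 mm; DoF = Df − Dn = 57329 − 23366 ≈ 33963 mm.
Ratio = 33963 / 21582 ≈ 1.57.

1.57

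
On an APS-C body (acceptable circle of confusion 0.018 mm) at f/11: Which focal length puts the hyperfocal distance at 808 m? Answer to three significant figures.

From H = f²/(N·c) + f, with f ≪ H: f ≈ √(H·N·c) = √(808000 × 11 × 0.018) = √159984 ≈ 400.0 mm.
The +f correction barely moves this — solving exactly, f² + N·c·f − N·c·H = 0 ⇒ f = (−N·c + √((N·c)² + 4·N·c·H))/2 = (−0.198 + √639936)/2 ≈ 399.88 mm, so f ≈ 400 mm.

400 mm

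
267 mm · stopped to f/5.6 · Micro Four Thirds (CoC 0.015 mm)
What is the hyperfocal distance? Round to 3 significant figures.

849 m

Hyperfocal distance H = f²/(N·c) + f = 267²/(5.6 × 0.015) + 267 = 71289/0.084 + 267 ≈ 848945.6 mm ≈ 849 m.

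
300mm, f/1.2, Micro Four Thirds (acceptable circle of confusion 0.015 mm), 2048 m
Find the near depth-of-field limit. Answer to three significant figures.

1450 m

Hyperfocal distance H = f²/(N·c) + f = 300²/(1.2 × 0.015) + 300 = 90000/0.018 + 300 ≈ 5000300.0 mm ≈ 5000 m.
Near limit Dn = s·(H − f)/(H + s − 2f) = 2048000 × (5000300.0 − 300) / (5000300.0 + 2048000 − 2 × 300) = 2048000 × 5000000.0 / 7047700.0 ≈ 1452956 mm ≈ 1450 m.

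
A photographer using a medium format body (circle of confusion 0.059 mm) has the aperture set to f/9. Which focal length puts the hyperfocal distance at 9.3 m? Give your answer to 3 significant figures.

70.0 mm

From H = f²/(N·c) + f, with f ≪ H: f ≈ √(H·N·c) = √(9300 × 9 × 0.059) = √4938.3 ≈ 70.27 mm.
Exact: f² + N·c·f − N·c·H = 0 ⇒ f = (−N·c + √((N·c)² + 4·N·c·H))/2 = (−0.531 + √19753)/2 ≈ 70.008 mm ≈ 70.0 mm.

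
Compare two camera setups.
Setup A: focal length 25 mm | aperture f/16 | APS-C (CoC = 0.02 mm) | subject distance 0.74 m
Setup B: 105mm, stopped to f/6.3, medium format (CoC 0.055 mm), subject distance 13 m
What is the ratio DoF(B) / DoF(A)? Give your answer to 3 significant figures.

20.2

Setup A: H = 25²/(16×0.02) + 25 ≈ 1978.1 mm; DoF = Df − Dn = 1167.34 − 541.70 ≈ 625.64 mm.
Setup B: H = 105²/(6.3×0.055) + 105 ≈ 31923.2 mm; DoF = Df − Dn = 21859 − 9251 ≈ 12608 mm.
Ratio = 12608 / 625.64 ≈ 20.2.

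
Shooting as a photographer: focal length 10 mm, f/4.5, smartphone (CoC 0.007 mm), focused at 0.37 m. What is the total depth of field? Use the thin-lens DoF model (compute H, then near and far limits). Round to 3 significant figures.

Hyperfocal distance H = f²/(N·c) + f = 10²/(4.5 × 0.007) + 10 = 100/0.0315 + 10 ≈ 3184.6 mm ≈ 3.185 m.
Near limit Dn = s·(H − f)/(H + s − 2f) = 370 × (3184.6 − 10) / (3184.6 + 370 − 2 × 10) = 370 × 3174.6 / 3534.6 ≈ 332.315 mm.
Far limit Df = s·(H − f)/(H − s) = 370 × (3184.6 − 10) / (3184.6 − 370) = 370 × 3174.6 / 2814.6 ≈ 417.325 mm.
Depth of field = Df − Dn = 417.325 − 332.315 ≈ 85.010 mm.

85.0 mm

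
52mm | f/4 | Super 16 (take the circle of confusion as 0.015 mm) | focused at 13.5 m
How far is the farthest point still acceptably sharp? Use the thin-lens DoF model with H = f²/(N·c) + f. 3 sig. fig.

Hyperfocal distance H = f²/(N·c) + f = 52²/(4 × 0.015) + 52 = 2704/0.06 + 52 ≈ 45118.7 mm ≈ 45.12 m.
Far limit Df = s·(H − f)/(H − s) = 13500 × (45118.7 − 52) / (45118.7 − 13500) = 13500 × 45066.7 / 31618.7 ≈ 19242 mm ≈ 19.2 m.

19.2 m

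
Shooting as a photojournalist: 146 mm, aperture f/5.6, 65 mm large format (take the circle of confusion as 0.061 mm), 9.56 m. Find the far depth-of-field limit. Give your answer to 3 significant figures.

Hyperfocal distance H = f²/(N·c) + f = 146²/(5.6 × 0.061) + 146 = 21316/0.3416 + 146 ≈ 62546.5 mm ≈ 62.55 m.
Far limit Df = s·(H − f)/(H − s) = 9560 × (62546.5 − 146) / (62546.5 − 9560) = 9560 × 62400.5 / 52986.5 ≈ 11259 mm ≈ 11.3 m.

11.3 m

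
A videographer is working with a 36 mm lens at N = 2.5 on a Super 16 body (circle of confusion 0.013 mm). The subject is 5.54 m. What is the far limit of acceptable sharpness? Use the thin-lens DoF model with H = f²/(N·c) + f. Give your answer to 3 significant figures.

Hyperfocal distance H = f²/(N·c) + f = 36²/(2.5 × 0.013) + 36 = 1296/0.0325 + 36 ≈ 39912.9 mm ≈ 39.91 m.
Far limit Df = s·(H − f)/(H − s) = 5540 × (39912.9 − 36) / (39912.9 − 5540) = 5540 × 39876.9 / 34372.9 ≈ 6427.1 mm ≈ 6.43 m.

6.43 m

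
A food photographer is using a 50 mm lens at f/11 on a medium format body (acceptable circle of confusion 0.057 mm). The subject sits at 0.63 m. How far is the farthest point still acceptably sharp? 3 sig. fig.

Hyperfocal distance H = f²/(N·c) + f = 50²/(11 × 0.057) + 50 = 2500/0.627 + 50 ≈ 4037.2 mm ≈ 4.037 m.
Far limit Df = s·(H − f)/(H − s) = 630 × (4037.2 − 50) / (4037.2 − 630) = 630 × 3987.2 / 3407.2 ≈ 737.24 mm ≈ 0.737 m.

0.737 m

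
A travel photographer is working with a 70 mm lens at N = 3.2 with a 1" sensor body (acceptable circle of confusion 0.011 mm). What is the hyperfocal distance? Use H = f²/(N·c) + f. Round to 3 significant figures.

139 m

Hyperfocal distance H = f²/(N·c) + f = 70²/(3.2 × 0.011) + 70 = 4900/0.0352 + 70 ≈ 139274.5 mm ≈ 139 m.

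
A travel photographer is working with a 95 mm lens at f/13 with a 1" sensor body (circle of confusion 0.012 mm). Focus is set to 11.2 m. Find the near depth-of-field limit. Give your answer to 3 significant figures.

Hyperfocal distance H = f²/(N·c) + f = 95²/(13 × 0.012) + 95 = 9025/0.156 + 95 ≈ 57947.6 mm ≈ 57.95 m.
Near limit Dn = s·(H − f)/(H + s − 2f) = 11200 × (57947.6 − 95) / (57947.6 + 11200 − 2 × 95) = 11200 × 57852.6 / 68957.6 ≈ 9396.3 mm ≈ 9.40 m.

9.40 m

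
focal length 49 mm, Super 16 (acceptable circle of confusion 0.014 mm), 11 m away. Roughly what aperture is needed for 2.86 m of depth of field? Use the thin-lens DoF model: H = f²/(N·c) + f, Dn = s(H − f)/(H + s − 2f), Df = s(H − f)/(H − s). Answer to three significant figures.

f/2.00

Write h = H − f = f²/(N·c). The thin-lens limits are Dn = s·h/(h + (s−f)) and Df = s·h/(h − (s−f)), so DoF = Df − Dn = 2·s·(s−f)·h / (h² − (s−f)²).
That is a quadratic in h: DoF·h² − 2·s·(s−f)·h − DoF·(s−f)² = 0 ⇒ h = (s−f)·(s + √(s² + DoF²)) / DoF = 10951 × (11000 + √(11000² + 2860²)) / 2860 = 10951 × (11000 + 11365.7) / 2860 ≈ 85639 mm.
Then N = f²/(c·h) = 49² / (0.014 × 85639) = 2401 / 1198.9 ≈ 2.00.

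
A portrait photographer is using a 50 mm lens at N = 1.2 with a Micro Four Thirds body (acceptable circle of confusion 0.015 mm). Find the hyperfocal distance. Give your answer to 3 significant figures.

Hyperfocal distance H = f²/(N·c) + f = 50²/(1.2 × 0.015) + 50 = 2500/0.018 + 50 ≈ 138938.9 mm ≈ 139 m.

139 m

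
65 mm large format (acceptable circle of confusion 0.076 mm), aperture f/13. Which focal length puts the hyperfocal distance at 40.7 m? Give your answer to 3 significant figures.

200 mm

From H = f²/(N·c) + f, with f ≪ H: f ≈ √(H·N·c) = √(40700 × 13 × 0.076) = √40212 ≈ 200.5 mm.
Exact: f² + N·c·f − N·c·H = 0 ⇒ f = (−N·c + √((N·c)² + 4·N·c·H))/2 = (−0.988 + √160847)/2 ≈ 200.03 mm ≈ 200 mm.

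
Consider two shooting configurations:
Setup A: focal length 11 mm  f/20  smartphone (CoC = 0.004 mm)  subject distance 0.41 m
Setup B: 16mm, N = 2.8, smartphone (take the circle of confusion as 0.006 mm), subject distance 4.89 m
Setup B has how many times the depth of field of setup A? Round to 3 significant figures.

Setup A: H = 11²/(20×0.004) + 11 ≈ 1523.5 mm; DoF = Df − Dn = 556.92 − 324.42 ≈ 232.50 mm.
Setup B: H = 16²/(2.8×0.006) + 16 ≈ 15254.1 mm; DoF = Df − Dn = 7189.7 − 3704.9 ≈ 3484.8 mm.
Ratio = 3484.8 / 232.50 ≈ 15.0.

15.0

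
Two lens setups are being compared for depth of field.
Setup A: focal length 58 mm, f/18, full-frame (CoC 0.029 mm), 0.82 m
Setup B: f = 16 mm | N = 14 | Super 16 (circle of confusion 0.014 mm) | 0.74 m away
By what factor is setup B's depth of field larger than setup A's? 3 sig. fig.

6.02

Setup A: H = 58²/(18×0.029) + 58 ≈ 6502.4 mm; DoF = Df − Dn = 929.96 − 733.29 ≈ 196.67 mm.
Setup B: H = 16²/(14×0.014) + 16 ≈ 1322.1 mm; DoF = Df − Dn = 1660.4 − 476.1 ≈ 1184.3 mm.
Ratio = 1184.3 / 196.67 ≈ 6.02.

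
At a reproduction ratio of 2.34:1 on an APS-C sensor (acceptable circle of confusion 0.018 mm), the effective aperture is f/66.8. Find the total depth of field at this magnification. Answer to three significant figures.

At magnification m, DoF ≈ 2·N_eff·c/m² = 2 × 66.8 × 0.018 / 2.34² = 2.405 / 5.476 ≈ 0.439 mm.

0.439 mm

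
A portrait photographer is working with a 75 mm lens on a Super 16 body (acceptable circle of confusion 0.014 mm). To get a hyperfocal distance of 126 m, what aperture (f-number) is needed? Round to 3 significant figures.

Rearrange H = f²/(N·c) + f for N: N = f² / ((H − f)·c).
N = 75² / ((126000 − 75) × 0.014) = 5625 / 1763 ≈ 3.19.

f/3.19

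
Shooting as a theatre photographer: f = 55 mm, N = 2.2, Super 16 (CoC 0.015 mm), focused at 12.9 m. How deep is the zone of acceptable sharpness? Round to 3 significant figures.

3.69 m

Hyperfocal distance H = f²/(N·c) + f = 55²/(2.2 × 0.015) + 55 = 3025/0.033 + 55 ≈ 91721.7 mm ≈ 91.72 m.
Near limit Dn = s·(H − f)/(H + s − 2f) = 12900 × (91721.7 − 55) / (91721.7 + 12900 − 2 × 55) = 12900 × 91666.7 / 104511.7 ≈ 11314.5 mm.
Far limit Df = s·(H − f)/(H − s) = 12900 × (91721.7 − 55) / (91721.7 − 12900) = 12900 × 91666.7 / 78821.7 ≈ 15002.2 mm.
Depth of field = Df − Dn = 15002.2 − 11314.5 ≈ 3687.7 mm ≈ 3.69 m.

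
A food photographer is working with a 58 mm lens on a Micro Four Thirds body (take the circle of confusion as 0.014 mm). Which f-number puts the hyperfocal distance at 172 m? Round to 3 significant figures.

f/1.40

Rearrange H = f²/(N·c) + f for N: N = f² / ((H − f)·c).
N = 58² / ((172000 − 58) × 0.014) = 3364 / 2407 ≈ 1.40.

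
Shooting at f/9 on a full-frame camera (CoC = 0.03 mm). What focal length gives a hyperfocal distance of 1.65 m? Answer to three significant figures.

From H = f²/(N·c) + f, with f ≪ H: f ≈ √(H·N·c) = √(1650 × 9 × 0.03) = √445.50 ≈ 21.11 mm.
Exact: f² + N·c·f − N·c·H = 0 ⇒ f = (−N·c + √((N·c)² + 4·N·c·H))/2 = (−0.27 + √1782.1)/2 ≈ 20.972 mm ≈ 21.0 mm.

21.0 mm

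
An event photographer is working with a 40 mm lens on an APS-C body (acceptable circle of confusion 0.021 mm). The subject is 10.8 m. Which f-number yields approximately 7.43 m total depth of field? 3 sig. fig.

Write h = H − f = f²/(N·c). The thin-lens limits are Dn = s·h/(h + (s−f)) and Df = s·h/(h − (s−f)), so DoF = Df − Dn = 2·s·(s−f)·h / (h² − (s−f)²).
That is a quadratic in h: DoF·h² − 2·s·(s−f)·h − DoF·(s−f)² = 0 ⇒ h = (s−f)·(s + √(s² + DoF²)) / DoF = 10760 × (10800 + √(10800² + 7430²)) / 7430 = 10760 × (10800 + 13109.0) / 7430 ≈ 34625 mm.
Then N = f²/(c·h) = 40² / (0.021 × 34625) = 1600 / 727.12 ≈ 2.20.

f/2.20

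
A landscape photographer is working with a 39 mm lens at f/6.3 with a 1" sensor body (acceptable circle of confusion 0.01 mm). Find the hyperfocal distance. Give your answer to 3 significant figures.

24.2 m

Hyperfocal distance H = f²/(N·c) + f = 39²/(6.3 × 0.01) + 39 = 1521/0.063 + 39 ≈ 24181.9 mm ≈ 24.2 m.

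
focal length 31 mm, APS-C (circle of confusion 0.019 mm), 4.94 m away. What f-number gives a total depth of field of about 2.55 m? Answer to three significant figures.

f/2.50

Write h = H − f = f²/(N·c). The thin-lens limits are Dn = s·h/(h + (s−f)) and Df = s·h/(h − (s−f)), so DoF = Df − Dn = 2·s·(s−f)·h / (h² − (s−f)²).
That is a quadratic in h: DoF·h² − 2·s·(s−f)·h − DoF·(s−f)² = 0 ⇒ h = (s−f)·(s + √(s² + DoF²)) / DoF = 4909 × (4940 + √(4940² + 2550²)) / 2550 = 4909 × (4940 + 5559.33) / 2550 ≈ 20212 mm.
Then N = f²/(c·h) = 31² / (0.019 × 20212) = 961 / 384.03 ≈ 2.50.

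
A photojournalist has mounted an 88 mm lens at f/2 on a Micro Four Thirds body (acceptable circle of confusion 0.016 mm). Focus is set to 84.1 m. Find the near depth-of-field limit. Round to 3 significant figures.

Hyperfocal distance H = f²/(N·c) + f = 88²/(2 × 0.016) + 88 = 7744/0.032 + 88 ≈ 242088.0 mm ≈ 242.1 m.
Near limit Dn = s·(H − f)/(H + s − 2f) = 84100 × (242088.0 − 88) / (242088.0 + 84100 − 2 × 88) = 84100 × 242000.0 / 326012.0 ≈ 62428 mm ≈ 62.4 m.

62.4 m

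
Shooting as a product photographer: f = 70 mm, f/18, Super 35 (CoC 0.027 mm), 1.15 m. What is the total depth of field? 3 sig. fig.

Hyperfocal distance H = f²/(N·c) + f = 70²/(18 × 0.027) + 70 = 4900/0.486 + 70 ≈ 10152.3 mm ≈ 10.15 m.
Near limit Dn = s·(H − f)/(H + s − 2f) = 1150 × (10152.3 − 70) / (10152.3 + 1150 − 2 × 70) = 1150 × 10082.3 / 11162.3 ≈ 1038.73 mm.
Far limit Df = s·(H − f)/(H − s) = 1150 × (10152.3 − 70) / (10152.3 − 1150) = 1150 × 10082.3 / 9002.3 ≈ 1287.96 mm.
Depth of field = Df − Dn = 1287.96 − 1038.73 ≈ 249.23 mm.

249 mm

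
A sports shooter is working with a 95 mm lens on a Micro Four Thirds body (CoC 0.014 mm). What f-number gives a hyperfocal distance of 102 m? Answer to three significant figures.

Rearrange H = f²/(N·c) + f for N: N = f² / ((H − f)·c).
N = 95² / ((102000 − 95) × 0.014) = 9025 / 1427 ≈ 6.33.

f/6.33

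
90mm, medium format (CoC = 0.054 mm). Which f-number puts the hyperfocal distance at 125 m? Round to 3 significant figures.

Rearrange H = f²/(N·c) + f for N: N = f² / ((H − f)·c).
N = 90² / ((125000 − 90) × 0.054) = 8100 / 6745 ≈ 1.20.

f/1.20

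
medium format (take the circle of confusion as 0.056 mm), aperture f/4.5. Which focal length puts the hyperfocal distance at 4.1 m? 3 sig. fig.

From H = f²/(N·c) + f, with f ≪ H: f ≈ √(H·N·c) = √(4100 × 4.5 × 0.056) = √1033.2 ≈ 32.14 mm.
Exact: f² + N·c·f − N·c·H = 0 ⇒ f = (−N·c + √((N·c)² + 4·N·c·H))/2 = (−0.252 + √4132.9)/2 ≈ 32.018 mm ≈ 32.0 mm.

32.0 mm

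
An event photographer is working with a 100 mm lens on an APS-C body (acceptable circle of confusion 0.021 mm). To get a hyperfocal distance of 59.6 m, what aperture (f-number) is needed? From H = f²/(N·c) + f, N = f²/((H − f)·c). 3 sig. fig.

Rearrange H = f²/(N·c) + f for N: N = f² / ((H − f)·c).
N = 100² / ((59600 − 100) × 0.021) = 10000 / 1250 ≈ 8.

f/8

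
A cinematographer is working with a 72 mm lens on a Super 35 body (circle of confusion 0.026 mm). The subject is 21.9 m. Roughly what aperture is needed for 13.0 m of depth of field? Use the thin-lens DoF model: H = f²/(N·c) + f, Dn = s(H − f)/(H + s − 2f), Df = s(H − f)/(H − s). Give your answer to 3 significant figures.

Write h = H − f = f²/(N·c). The thin-lens limits are Dn = s·h/(h + (s−f)) and Df = s·h/(h − (s−f)), so DoF = Df − Dn = 2·s·(s−f)·h / (h² − (s−f)²).
That is a quadratic in h: DoF·h² − 2·s·(s−f)·h − DoF·(s−f)² = 0 ⇒ h = (s−f)·(s + √(s² + DoF²)) / DoF = 21828 × (21900 + √(21900² + 13000²)) / 13000 = 21828 × (21900 + 25467.8) / 13000 ≈ 79534 mm.
Then N = f²/(c·h) = 72² / (0.026 × 79534) = 5184 / 2067.9 ≈ 2.51.

f/2.51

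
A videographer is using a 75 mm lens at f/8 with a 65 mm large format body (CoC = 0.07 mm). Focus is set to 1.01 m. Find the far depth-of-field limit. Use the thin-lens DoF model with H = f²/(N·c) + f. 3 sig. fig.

Hyperfocal distance H = f²/(N·c) + f = 75²/(8 × 0.07) + 75 = 5625/0.56 + 75 ≈ 10119.6 mm ≈ 10.12 m.
Far limit Df = s·(H − f)/(H − s) = 1010 × (10119.6 − 75) / (10119.6 − 1010) = 1010 × 10044.6 / 9109.6 ≈ 1113.7 mm ≈ 1.11 m.

1.11 m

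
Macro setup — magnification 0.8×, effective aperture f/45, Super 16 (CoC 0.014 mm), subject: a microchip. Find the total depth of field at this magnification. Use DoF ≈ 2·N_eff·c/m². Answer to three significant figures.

At magnification m, DoF ≈ 2·N_eff·c/m² = 2 × 45 × 0.014 / 0.8² = 1.26 / 0.64 ≈ 1.97 mm.

1.97 mm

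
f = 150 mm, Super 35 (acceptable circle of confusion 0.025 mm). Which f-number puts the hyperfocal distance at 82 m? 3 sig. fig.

Rearrange H = f²/(N·c) + f for N: N = f² / ((H − f)·c).
N = 150² / ((82000 − 150) × 0.025) = 22500 / 2046 ≈ 11.

f/11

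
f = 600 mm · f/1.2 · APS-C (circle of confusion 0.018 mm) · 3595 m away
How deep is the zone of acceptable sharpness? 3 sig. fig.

1630 m

Hyperfocal distance H = f²/(N·c) + f = 600²/(1.2 × 0.018) + 600 = 360000/0.0216 + 600 ≈ 16667266.7 mm ≈ 16667 m.
Near limit Dn = s·(H − f)/(H + s − 2f) = 3595000 × (16667266.7 − 600) / (16667266.7 + 3595000 − 2 × 600) = 3595000 × 16666666.7 / 20261066.7 ≈ 2957232 mm.
Far limit Df = s·(H − f)/(H − s) = 3595000 × (16667266.7 − 600) / (16667266.7 − 3595000) = 3595000 × 16666666.7 / 13072266.7 ≈ 4583495 mm.
Depth of field = Df − Dn = 4583495 − 2957232 ≈ 1626263 mm ≈ 1630 m.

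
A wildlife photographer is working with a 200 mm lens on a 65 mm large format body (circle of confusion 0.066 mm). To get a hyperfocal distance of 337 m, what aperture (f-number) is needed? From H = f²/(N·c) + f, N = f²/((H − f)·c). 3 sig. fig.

Rearrange H = f²/(N·c) + f for N: N = f² / ((H − f)·c).
N = 200² / ((337000 − 200) × 0.066) = 40000 / 22229 ≈ 1.80.

f/1.80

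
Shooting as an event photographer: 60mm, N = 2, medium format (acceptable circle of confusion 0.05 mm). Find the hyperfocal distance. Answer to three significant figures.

Hyperfocal distance H = f²/(N·c) + f = 60²/(2 × 0.05) + 60 = 3600/0.1 + 60 ≈ 36060.0 mm ≈ 36.1 m.

36.1 m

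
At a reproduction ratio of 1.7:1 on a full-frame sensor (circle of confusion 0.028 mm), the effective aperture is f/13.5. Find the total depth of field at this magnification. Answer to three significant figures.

At magnification m, DoF ≈ 2·N_eff·c/m² = 2 × 13.5 × 0.028 / 1.7² = 0.756 / 2.89 ≈ 0.262 mm.

0.262 mm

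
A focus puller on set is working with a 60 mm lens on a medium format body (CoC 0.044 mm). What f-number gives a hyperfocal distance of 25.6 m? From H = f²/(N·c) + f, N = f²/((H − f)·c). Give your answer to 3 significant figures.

f/3.20

Rearrange H = f²/(N·c) + f for N: N = f² / ((H − f)·c).
N = 60² / ((25600 − 60) × 0.044) = 3600 / 1124 ≈ 3.20.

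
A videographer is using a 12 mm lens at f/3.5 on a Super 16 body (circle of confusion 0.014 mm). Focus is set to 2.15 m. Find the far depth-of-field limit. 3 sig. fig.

Hyperfocal distance H = f²/(N·c) + f = 12²/(3.5 × 0.014) + 12 = 144/0.049 + 12 ≈ 2950.8 mm ≈ 2.951 m.
Far limit Df = s·(H − f)/(H − s) = 2150 × (2950.8 − 12) / (2950.8 − 2150) = 2150 × 2938.8 / 800.8 ≈ 7890.3 mm ≈ 7.89 m.

7.89 m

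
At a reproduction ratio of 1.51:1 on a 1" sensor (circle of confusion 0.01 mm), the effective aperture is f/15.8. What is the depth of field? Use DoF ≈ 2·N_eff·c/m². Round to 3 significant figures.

At magnification m, DoF ≈ 2·N_eff·c/m² = 2 × 15.8 × 0.01 / 1.51² = 0.316 / 2.28 ≈ 0.139 mm.

0.139 mm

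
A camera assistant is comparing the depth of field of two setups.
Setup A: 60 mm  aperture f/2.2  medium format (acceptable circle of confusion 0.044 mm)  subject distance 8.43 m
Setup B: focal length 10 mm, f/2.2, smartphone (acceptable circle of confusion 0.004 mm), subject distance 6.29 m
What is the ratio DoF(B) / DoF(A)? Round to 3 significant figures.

Setup A: H = 60²/(2.2×0.044) + 60 ≈ 37250.1 mm; DoF = Df − Dn = 10878.3 − 6881.3 ≈ 3997.0 mm.
Setup B: H = 10²/(2.2×0.004) + 10 ≈ 11373.6 mm; DoF = Df − Dn = 14060 − 4051 ≈ 10009 mm.
Ratio = 10009 / 3997.0 ≈ 2.50.

2.50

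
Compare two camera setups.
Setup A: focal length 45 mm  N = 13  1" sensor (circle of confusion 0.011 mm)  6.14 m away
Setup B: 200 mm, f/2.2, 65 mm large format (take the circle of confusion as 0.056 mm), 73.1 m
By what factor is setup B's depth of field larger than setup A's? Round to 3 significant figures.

5.33

Setup A: H = 45²/(13×0.011) + 45 ≈ 14205.8 mm; DoF = Df − Dn = 10779.7 − 4292.5 ≈ 6487.2 mm.
Setup B: H = 200²/(2.2×0.056) + 200 ≈ 324875.3 mm; DoF = Df − Dn = 94266 − 59696 ≈ 34570 mm.
Ratio = 34570 / 6487.2 ≈ 5.33.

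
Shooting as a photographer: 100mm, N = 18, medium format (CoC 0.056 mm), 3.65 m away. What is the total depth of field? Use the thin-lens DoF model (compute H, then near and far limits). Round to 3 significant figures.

3.00 m

Hyperfocal distance H = f²/(N·c) + f = 100²/(18 × 0.056) + 100 = 10000/1.008 + 100 ≈ 10020.6 mm ≈ 10.02 m.
Near limit Dn = s·(H − f)/(H + s − 2f) = 3650 × (10020.6 − 100) / (10020.6 + 3650 − 2 × 100) = 3650 × 9920.6 / 13470.6 ≈ 2688.1 mm.
Far limit Df = s·(H − f)/(H − s) = 3650 × (10020.6 − 100) / (10020.6 − 3650) = 3650 × 9920.6 / 6370.6 ≈ 5683.9 mm.
Depth of field = Df − Dn = 5683.9 − 2688.1 ≈ 2995.8 mm ≈ 3.00 m.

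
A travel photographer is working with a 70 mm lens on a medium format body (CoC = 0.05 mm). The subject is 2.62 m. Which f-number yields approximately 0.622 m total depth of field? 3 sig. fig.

Write h = H − f = f²/(N·c). The thin-lens limits are Dn = s·h/(h + (s−f)) and Df = s·h/(h − (s−f)), so DoF = Df − Dn = 2·s·(s−f)·h / (h² − (s−f)²).
That is a quadratic in h: DoF·h² − 2·s·(s−f)·h − DoF·(s−f)² = 0 ⇒ h = (s−f)·(s + √(s² + DoF²)) / DoF = 2550 × (2620 + √(2620² + 622²)) / 622 = 2550 × (2620 + 2692.82) / 622 ≈ 21781 mm.
Then N = f²/(c·h) = 70² / (0.05 × 21781) = 4900 / 1089.0 ≈ 4.50.

f/4.50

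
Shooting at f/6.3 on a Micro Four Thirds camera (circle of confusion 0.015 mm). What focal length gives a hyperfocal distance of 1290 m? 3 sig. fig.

349 mm

From H = f²/(N·c) + f, with f ≪ H: f ≈ √(H·N·c) = √(1290000 × 6.3 × 0.015) = √121905 ≈ 349.1 mm.
The +f correction barely moves this — solving exactly, f² + N·c·f − N·c·H = 0 ⇒ f = (−N·c + √((N·c)² + 4·N·c·H))/2 = (−0.0945 + √487620)/2 ≈ 349.10 mm, so f ≈ 349 mm.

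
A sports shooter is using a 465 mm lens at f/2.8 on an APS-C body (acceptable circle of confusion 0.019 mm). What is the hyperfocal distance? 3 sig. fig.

4060 m

Hyperfocal distance H = f²/(N·c) + f = 465²/(2.8 × 0.019) + 465 = 216225/0.0532 + 465 ≈ 4064844.7 mm ≈ 4060 m.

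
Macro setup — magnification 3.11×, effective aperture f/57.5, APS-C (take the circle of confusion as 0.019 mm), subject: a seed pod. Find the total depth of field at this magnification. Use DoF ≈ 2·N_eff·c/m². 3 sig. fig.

At magnification m, DoF ≈ 2·N_eff·c/m² = 2 × 57.5 × 0.019 / 3.11² = 2.185 / 9.672 ≈ 0.226 mm.

0.226 mm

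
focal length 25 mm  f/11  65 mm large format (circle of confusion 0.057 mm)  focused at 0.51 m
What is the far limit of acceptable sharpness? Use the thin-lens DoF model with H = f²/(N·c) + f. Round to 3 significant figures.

0.993 m

Hyperfocal distance H = f²/(N·c) + f = 25²/(11 × 0.057) + 25 = 625/0.627 + 25 ≈ 1021.8 mm ≈ 1.022 m.
Far limit Df = s·(H − f)/(H − s) = 510 × (1021.8 − 25) / (1021.8 − 510) = 510 × 996.8 / 511.8 ≈ 993.28 mm ≈ 0.993 m.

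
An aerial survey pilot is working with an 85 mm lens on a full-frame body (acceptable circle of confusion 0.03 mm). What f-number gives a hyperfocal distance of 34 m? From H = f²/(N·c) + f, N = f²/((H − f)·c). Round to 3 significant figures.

f/7.10

Rearrange H = f²/(N·c) + f for N: N = f² / ((H − f)·c).
N = 85² / ((34000 − 85) × 0.03) = 7225 / 1017 ≈ 7.10.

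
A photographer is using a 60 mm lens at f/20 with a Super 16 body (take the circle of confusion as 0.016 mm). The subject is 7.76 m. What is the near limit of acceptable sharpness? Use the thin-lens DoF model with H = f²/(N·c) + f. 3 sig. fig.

4.61 m

Hyperfocal distance H = f²/(N·c) + f = 60²/(20 × 0.016) + 60 = 3600/0.32 + 60 ≈ 11310.0 mm ≈ 11.31 m.
Near limit Dn = s·(H − f)/(H + s − 2f) = 7760 × (11310.0 − 60) / (11310.0 + 7760 − 2 × 60) = 7760 × 11250.0 / 18950.0 ≈ 4606.9 mm ≈ 4.61 m.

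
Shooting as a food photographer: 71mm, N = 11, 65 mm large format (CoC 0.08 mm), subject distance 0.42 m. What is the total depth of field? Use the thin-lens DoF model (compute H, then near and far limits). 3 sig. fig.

51.4 mm

Hyperfocal distance H = f²/(N·c) + f = 71²/(11 × 0.08) + 71 = 5041/0.88 + 71 ≈ 5799.4 mm ≈ 5.799 m.
Near limit Dn = s·(H − f)/(H + s − 2f) = 420 × (5799.4 − 71) / (5799.4 + 420 − 2 × 71) = 420 × 5728.4 / 6077.4 ≈ 395.881 mm.
Far limit Df = s·(H − f)/(H − s) = 420 × (5799.4 − 71) / (5799.4 − 420) = 420 × 5728.4 / 5379.4 ≈ 447.248 mm.
Depth of field = Df − Dn = 447.248 − 395.881 ≈ 51.367 mm.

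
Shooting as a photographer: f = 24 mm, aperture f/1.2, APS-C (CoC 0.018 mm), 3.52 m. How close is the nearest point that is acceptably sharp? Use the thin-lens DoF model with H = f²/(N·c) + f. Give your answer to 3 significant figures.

3.11 m

Hyperfocal distance H = f²/(N·c) + f = 24²/(1.2 × 0.018) + 24 = 576/0.0216 + 24 ≈ 26690.7 mm ≈ 26.69 m.
Near limit Dn = s·(H − f)/(H + s − 2f) = 3520 × (26690.7 − 24) / (26690.7 + 3520 − 2 × 24) = 3520 × 26666.7 / 30162.7 ≈ 3112.0 mm ≈ 3.11 m.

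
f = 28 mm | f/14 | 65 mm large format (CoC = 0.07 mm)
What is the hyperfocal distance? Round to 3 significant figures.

0.828 m

Hyperfocal distance H = f²/(N·c) + f = 28²/(14 × 0.07) + 28 = 784/0.98 + 28 ≈ 828.0 mm ≈ 0.828 m.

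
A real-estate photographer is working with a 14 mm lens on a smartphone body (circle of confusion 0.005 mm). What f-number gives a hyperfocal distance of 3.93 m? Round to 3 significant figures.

f/10

Rearrange H = f²/(N·c) + f for N: N = f² / ((H − f)·c).
N = 14² / ((3930 − 14) × 0.005) = 196 / 19.58 ≈ 10.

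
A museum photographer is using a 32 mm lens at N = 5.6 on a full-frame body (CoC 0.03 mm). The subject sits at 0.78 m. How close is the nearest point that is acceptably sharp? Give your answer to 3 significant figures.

Hyperfocal distance H = f²/(N·c) + f = 32²/(5.6 × 0.03) + 32 = 1024/0.168 + 32 ≈ 6127.2 mm ≈ 6.127 m.
Near limit Dn = s·(H − f)/(H + s − 2f) = 780 × (6127.2 − 32) / (6127.2 + 780 − 2 × 32) = 780 × 6095.2 / 6843.2 ≈ 694.74 mm ≈ 0.695 m.

0.695 m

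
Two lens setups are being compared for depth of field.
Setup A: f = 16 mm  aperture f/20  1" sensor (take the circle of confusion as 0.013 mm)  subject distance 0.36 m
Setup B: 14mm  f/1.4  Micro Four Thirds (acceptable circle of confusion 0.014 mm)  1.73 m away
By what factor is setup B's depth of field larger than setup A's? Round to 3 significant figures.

2.14

Setup A: H = 16²/(20×0.013) + 16 ≈ 1000.6 mm; DoF = Df − Dn = 553.31 − 266.79 ≈ 286.52 mm.
Setup B: H = 14²/(1.4×0.014) + 14 ≈ 10014.0 mm; DoF = Df − Dn = 2088.36 − 1476.61 ≈ 611.75 mm.
Ratio = 611.75 / 286.52 ≈ 2.14.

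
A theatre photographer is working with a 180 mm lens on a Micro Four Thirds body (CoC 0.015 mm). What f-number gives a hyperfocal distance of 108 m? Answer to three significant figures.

f/20

Rearrange H = f²/(N·c) + f for N: N = f² / ((H − f)·c).
N = 180² / ((108000 − 180) × 0.015) = 32400 / 1617 ≈ 20.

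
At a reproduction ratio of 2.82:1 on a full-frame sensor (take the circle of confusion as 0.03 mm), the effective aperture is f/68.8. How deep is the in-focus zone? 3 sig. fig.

At magnification m, DoF ≈ 2·N_eff·c/m² = 2 × 68.8 × 0.03 / 2.82² = 4.128 / 7.952 ≈ 0.519 mm.

0.519 mm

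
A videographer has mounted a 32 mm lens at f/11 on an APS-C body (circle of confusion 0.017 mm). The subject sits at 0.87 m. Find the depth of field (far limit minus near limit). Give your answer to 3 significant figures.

Hyperfocal distance H = f²/(N·c) + f = 32²/(11 × 0.017) + 32 = 1024/0.187 + 32 ≈ 5507.9 mm ≈ 5.508 m.
Near limit Dn = s·(H − f)/(H + s − 2f) = 870 × (5507.9 − 32) / (5507.9 + 870 − 2 × 32) = 870 × 5475.9 / 6313.9 ≈ 754.53 mm.
Far limit Df = s·(H − f)/(H − s) = 870 × (5507.9 − 32) / (5507.9 − 870) = 870 × 5475.9 / 4637.9 ≈ 1027.19 mm.
Depth of field = Df − Dn = 1027.19 − 754.53 ≈ 272.66 mm.

273 mm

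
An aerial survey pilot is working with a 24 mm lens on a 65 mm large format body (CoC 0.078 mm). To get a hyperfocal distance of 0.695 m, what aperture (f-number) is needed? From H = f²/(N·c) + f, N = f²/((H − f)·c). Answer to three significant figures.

Rearrange H = f²/(N·c) + f for N: N = f² / ((H − f)·c).
N = 24² / ((695 − 24) × 0.078) = 576 / 52.34 ≈ 11.

f/11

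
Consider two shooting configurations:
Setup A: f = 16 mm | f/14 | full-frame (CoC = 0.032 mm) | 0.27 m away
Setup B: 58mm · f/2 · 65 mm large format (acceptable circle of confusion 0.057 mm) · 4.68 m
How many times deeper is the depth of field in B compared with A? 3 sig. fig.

Setup A: H = 16²/(14×0.032) + 16 ≈ 587.4 mm; DoF = Df − Dn = 486.05 − 186.92 ≈ 299.13 mm.
Setup B: H = 58²/(2×0.057) + 58 ≈ 29566.8 mm; DoF = Df − Dn = 5549.2 − 4046.2 ≈ 1503.0 mm.
Ratio = 1503.0 / 299.13 ≈ 5.02.

5.02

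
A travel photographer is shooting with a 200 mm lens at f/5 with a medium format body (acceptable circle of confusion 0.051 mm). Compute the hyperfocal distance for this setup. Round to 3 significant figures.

Hyperfocal distance H = f²/(N·c) + f = 200²/(5 × 0.051) + 200 = 40000/0.255 + 200 ≈ 157062.7 mm ≈ 157 m.

157 m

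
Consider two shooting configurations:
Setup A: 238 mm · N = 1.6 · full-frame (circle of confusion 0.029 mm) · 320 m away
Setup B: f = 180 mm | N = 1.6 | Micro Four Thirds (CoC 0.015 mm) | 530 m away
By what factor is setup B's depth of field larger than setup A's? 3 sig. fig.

Setup A: H = 238²/(1.6×0.029) + 238 ≈ 1221013.9 mm; DoF = Df − Dn = 433565 − 253579 ≈ 179986 mm.
Setup B: H = 180²/(1.6×0.015) + 180 ≈ 1350180.0 mm; DoF = Df − Dn = 872369 − 380622 ≈ 491747 mm.
Ratio = 491747 / 179986 ≈ 2.73.

2.73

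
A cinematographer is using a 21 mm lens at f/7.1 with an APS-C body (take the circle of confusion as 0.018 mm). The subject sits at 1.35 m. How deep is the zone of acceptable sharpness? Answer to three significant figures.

1.22 m

Hyperfocal distance H = f²/(N·c) + f = 21²/(7.1 × 0.018) + 21 = 441/0.1278 + 21 ≈ 3471.7 mm ≈ 3.472 m.
Near limit Dn = s·(H − f)/(H + s − 2f) = 1350 × (3471.7 − 21) / (3471.7 + 1350 − 2 × 21) = 1350 × 3450.7 / 4779.7 ≈ 974.6 mm.
Far limit Df = s·(H − f)/(H − s) = 1350 × (3471.7 − 21) / (3471.7 − 1350) = 1350 × 3450.7 / 2121.7 ≈ 2195.6 mm.
Depth of field = Df − Dn = 2195.6 − 974.6 ≈ 1221.0 mm ≈ 1.22 m.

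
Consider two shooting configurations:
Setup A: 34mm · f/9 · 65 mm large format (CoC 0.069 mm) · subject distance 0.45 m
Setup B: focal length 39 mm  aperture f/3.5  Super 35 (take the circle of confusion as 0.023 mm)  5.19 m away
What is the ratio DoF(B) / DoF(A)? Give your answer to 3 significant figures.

Setup A: H = 34²/(9×0.069) + 34 ≈ 1895.5 mm; DoF = Df − Dn = 579.50 − 367.81 ≈ 211.69 mm.
Setup B: H = 39²/(3.5×0.023) + 39 ≈ 18933.4 mm; DoF = Df − Dn = 7135.2 − 4078.2 ≈ 3057.0 mm.
Ratio = 3057.0 / 211.69 ≈ 14.4.

14.4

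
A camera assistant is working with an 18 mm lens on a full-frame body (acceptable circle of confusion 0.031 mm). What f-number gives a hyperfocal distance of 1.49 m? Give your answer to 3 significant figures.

Rearrange H = f²/(N·c) + f for N: N = f² / ((H − f)·c).
N = 18² / ((1490 − 18) × 0.031) = 324 / 45.63 ≈ 7.10.

f/7.10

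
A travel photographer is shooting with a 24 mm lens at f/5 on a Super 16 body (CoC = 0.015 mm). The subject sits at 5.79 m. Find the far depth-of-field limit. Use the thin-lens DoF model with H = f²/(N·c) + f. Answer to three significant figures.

Hyperfocal distance H = f²/(N·c) + f = 24²/(5 × 0.015) + 24 = 576/0.075 + 24 ≈ 7704.0 mm ≈ 7.704 m.
Far limit Df = s·(H − f)/(H − s) = 5790 × (7704.0 − 24) / (7704.0 − 5790) = 5790 × 7680.0 / 1914.0 ≈ 23233 mm ≈ 23.2 m.

23.2 m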